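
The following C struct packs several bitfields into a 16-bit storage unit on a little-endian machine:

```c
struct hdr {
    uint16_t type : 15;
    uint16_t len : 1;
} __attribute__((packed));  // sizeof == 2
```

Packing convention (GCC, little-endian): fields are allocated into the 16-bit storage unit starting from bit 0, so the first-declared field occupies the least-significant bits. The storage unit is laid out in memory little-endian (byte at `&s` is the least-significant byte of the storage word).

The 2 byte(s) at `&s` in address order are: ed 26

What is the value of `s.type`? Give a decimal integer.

[0]=0xed [1]=0x26 (little-endian) → word 0x26ed
type:15 @ bit 0 → (0x26ed>>0)&0x7fff = 0x26ed  ←
len:1 @ bit 15 → (0x26ed>>15)&0x1 = 0x0

9965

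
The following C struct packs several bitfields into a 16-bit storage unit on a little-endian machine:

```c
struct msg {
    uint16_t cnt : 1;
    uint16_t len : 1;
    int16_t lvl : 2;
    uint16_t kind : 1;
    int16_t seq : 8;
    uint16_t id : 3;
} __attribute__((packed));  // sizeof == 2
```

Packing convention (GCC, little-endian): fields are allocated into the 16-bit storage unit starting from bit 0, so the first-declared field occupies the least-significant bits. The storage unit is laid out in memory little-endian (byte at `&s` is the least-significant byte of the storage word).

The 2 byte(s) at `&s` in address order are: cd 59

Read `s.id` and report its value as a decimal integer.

2

[0]=0xcd [1]=0x59 (little-endian) → word 0x59cd
cnt:1 @ bit 0 → (0x59cd>>0)&0x1 = 0x1
len:1 @ bit 1 → (0x59cd>>1)&0x1 = 0x0
lvl:2 @ bit 2 → (0x59cd>>2)&0x3 = 0x3
kind:1 @ bit 4 → (0x59cd>>4)&0x1 = 0x0
seq:8 @ bit 5 → (0x59cd>>5)&0xff = 0xce
id:3 @ bit 13 → (0x59cd>>13)&0x7 = 0x2  ←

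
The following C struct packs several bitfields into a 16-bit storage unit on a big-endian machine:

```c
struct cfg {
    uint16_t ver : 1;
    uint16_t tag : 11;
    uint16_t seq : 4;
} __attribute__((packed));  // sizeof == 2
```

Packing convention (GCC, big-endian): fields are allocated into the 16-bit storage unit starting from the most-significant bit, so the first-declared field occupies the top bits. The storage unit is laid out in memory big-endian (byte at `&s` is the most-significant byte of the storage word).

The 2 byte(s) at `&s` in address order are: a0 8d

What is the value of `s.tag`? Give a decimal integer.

520

[0]=0xa0 [1]=0x8d (big-endian) → word 0xa08d
ver:1 @ bit 15 → (0xa08d>>15)&0x1 = 0x1
tag:11 @ bit 4 → (0xa08d>>4)&0x7ff = 0x208  ←
seq:4 @ bit 0 → (0xa08d>>0)&0xf = 0xd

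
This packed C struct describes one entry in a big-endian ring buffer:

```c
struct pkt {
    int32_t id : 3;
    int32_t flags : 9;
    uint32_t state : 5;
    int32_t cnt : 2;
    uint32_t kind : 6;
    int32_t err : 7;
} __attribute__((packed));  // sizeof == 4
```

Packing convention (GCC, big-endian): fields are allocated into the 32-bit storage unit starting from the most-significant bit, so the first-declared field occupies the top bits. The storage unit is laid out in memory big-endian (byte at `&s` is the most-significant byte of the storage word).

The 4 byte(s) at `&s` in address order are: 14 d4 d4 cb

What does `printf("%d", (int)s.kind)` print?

41

[0]=0x14 [1]=0xd4 [2]=0xd4 [3]=0xcb (big-endian) → word 0x14d4d4cb
id [29+:3] = (word>>29) & 0x7 = 0
flags [20+:9] = (word>>20) & 0x1ff = 333
state [15+:5] = (word>>15) & 0x1f = 9
cnt [13+:2] = (word>>13) & 0x3 = 2
kind [7+:6] = (word>>7) & 0x3f = 41  ←
err [0+:7] = (word>>0) & 0x7f = 75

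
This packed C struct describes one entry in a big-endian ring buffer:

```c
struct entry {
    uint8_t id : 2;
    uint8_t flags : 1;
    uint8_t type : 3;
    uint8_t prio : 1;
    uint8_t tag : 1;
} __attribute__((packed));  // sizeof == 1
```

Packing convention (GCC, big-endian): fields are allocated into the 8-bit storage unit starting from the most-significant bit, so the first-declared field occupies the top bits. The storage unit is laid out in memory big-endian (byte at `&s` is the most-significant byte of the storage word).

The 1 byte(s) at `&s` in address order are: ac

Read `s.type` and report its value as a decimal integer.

[0]=0xac (big-endian) → word 0xac
id:2 @ bit 6 → (0xac>>6)&0x3 = 0x2
flags:1 @ bit 5 → (0xac>>5)&0x1 = 0x1
type:3 @ bit 2 → (0xac>>2)&0x7 = 0x3  ←
prio:1 @ bit 1 → (0xac>>1)&0x1 = 0x0
tag:1 @ bit 0 → (0xac>>0)&0x1 = 0x0

3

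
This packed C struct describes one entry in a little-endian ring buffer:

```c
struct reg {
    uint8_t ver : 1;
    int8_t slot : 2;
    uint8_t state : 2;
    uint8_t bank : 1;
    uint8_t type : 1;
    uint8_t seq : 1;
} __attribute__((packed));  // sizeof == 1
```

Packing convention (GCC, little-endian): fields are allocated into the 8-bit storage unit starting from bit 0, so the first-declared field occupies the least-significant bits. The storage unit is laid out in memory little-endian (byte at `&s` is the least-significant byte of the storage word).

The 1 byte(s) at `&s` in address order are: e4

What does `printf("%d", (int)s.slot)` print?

[0]=0xe4 (little-endian) → word 0xe4
ver [0+:1] = (word>>0) & 0x1 = 0
slot [1+:2] = (word>>1) & 0x3 = 2  ←
state [3+:2] = (word>>3) & 0x3 = 0
bank [5+:1] = (word>>5) & 0x1 = 1
type [6+:1] = (word>>6) & 0x1 = 1
seq [7+:1] = (word>>7) & 0x1 = 1
slot signed 2b, MSB=1: 2 - 4 = -2

-2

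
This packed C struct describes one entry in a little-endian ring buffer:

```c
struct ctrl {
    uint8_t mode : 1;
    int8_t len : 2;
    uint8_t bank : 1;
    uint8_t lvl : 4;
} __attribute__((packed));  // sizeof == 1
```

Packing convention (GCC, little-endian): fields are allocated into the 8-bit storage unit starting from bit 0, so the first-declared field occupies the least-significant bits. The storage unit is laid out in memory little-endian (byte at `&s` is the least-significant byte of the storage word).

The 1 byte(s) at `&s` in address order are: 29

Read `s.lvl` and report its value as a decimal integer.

[0]=0x29 (little-endian) → word 0x29
mode [0+:1] = (word>>0) & 0x1 = 1
len [1+:2] = (word>>1) & 0x3 = 0
bank [3+:1] = (word>>3) & 0x1 = 1
lvl [4+:4] = (word>>4) & 0xf = 2  ←

2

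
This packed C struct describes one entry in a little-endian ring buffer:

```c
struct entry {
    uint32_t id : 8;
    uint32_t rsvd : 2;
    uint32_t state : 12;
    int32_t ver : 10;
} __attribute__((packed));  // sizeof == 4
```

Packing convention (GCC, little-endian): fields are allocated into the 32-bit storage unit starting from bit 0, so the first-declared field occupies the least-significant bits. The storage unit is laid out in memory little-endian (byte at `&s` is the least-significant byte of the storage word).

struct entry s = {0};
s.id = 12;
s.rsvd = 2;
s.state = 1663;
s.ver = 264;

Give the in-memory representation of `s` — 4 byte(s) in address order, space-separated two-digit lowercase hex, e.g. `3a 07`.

id:8 = 12 → 0xc << 0 → word 0x0000000c
rsvd:2 = 2 → 0x2 << 8 → word 0x0000020c
state:12 = 1663 → 0x67f << 10 → word 0x0019fe0c
ver:10 = 264 → 0x108 << 22 → word 0x4219fe0c
word = 0x4219fe0c → little-endian bytes:
  [0]=0x0c  [1]=0xfe  [2]=0x19  [3]=0x42

0c fe 19 42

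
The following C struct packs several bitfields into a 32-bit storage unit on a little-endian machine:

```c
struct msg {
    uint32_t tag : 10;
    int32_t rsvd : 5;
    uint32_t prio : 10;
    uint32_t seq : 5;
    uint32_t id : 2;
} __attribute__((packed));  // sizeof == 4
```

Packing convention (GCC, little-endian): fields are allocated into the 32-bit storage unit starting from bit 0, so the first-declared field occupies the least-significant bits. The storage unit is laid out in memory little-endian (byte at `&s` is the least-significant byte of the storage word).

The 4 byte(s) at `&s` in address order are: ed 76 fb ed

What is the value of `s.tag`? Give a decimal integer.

[0]=0xed [1]=0x76 [2]=0xfb [3]=0xed (little-endian) → word 0xedfb76ed
tag:10 @ bit 0 → (0xedfb76ed>>0)&0x3ff = 0x2ed  ←
rsvd:5 @ bit 10 → (0xedfb76ed>>10)&0x1f = 0x1d
prio:10 @ bit 15 → (0xedfb76ed>>15)&0x3ff = 0x3f6
seq:5 @ bit 25 → (0xedfb76ed>>25)&0x1f = 0x16
id:2 @ bit 30 → (0xedfb76ed>>30)&0x3 = 0x3

749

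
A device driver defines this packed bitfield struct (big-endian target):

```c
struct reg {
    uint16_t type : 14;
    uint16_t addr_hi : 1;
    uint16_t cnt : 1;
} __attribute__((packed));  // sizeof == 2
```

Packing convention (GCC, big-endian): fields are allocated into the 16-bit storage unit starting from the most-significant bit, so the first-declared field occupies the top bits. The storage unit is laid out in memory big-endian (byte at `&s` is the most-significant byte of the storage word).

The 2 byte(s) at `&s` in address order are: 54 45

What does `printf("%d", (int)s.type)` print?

[0]=0x54 [1]=0x45 (big-endian) → word 0x5445
type [2+:14] = (word>>2) & 0x3fff = 5393  ←
addr_hi [1+:1] = (word>>1) & 0x1 = 0
cnt [0+:1] = (word>>0) & 0x1 = 1

5393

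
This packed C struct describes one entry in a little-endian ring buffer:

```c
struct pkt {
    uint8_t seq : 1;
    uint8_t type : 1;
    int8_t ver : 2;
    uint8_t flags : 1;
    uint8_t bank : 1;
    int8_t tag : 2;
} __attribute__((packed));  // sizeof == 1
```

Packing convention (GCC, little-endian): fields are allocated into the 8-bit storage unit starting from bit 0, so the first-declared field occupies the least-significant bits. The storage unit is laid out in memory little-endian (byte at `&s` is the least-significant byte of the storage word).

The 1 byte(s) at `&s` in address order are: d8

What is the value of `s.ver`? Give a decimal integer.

-2

[0]=0xd8 (little-endian) → word 0xd8
seq [0+:1] = (word>>0) & 0x1 = 0
type [1+:1] = (word>>1) & 0x1 = 0
ver [2+:2] = (word>>2) & 0x3 = 2  ←
flags [4+:1] = (word>>4) & 0x1 = 1
bank [5+:1] = (word>>5) & 0x1 = 0
tag [6+:2] = (word>>6) & 0x3 = 3
ver signed 2b, MSB=1: 2 - 4 = -2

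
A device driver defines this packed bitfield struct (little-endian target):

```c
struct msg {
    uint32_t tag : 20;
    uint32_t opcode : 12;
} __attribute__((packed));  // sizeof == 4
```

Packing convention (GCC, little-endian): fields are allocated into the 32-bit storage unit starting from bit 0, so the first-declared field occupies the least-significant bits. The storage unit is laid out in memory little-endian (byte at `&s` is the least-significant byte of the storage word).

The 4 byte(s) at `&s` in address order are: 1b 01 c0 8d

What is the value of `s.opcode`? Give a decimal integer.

2268

[0]=0x1b [1]=0x01 [2]=0xc0 [3]=0x8d (little-endian) → word 0x8dc0011b
tag [0+:20] = (word>>0) & 0xfffff = 283
opcode [20+:12] = (word>>20) & 0xfff = 2268  ←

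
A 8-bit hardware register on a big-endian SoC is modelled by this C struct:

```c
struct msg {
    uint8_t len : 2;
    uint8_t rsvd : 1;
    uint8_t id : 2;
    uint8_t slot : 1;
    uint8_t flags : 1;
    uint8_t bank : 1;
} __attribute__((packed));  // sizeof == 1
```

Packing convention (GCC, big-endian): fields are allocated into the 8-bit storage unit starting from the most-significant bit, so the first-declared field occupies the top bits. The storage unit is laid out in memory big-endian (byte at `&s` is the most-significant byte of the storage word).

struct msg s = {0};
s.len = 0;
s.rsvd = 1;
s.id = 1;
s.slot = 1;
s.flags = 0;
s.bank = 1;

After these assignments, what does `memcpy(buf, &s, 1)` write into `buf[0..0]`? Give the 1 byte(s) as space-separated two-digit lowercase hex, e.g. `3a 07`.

[6+:2] len=0 & 0x3 = 0x0; word=0x00
[5+:1] rsvd=1 & 0x1 = 0x1; word=0x20
[3+:2] id=1 & 0x3 = 0x1; word=0x28
[2+:1] slot=1 & 0x1 = 0x1; word=0x2c
[1+:1] flags=0 & 0x1 = 0x0; word=0x2c
[0+:1] bank=1 & 0x1 = 0x1; word=0x2d
word = 0x2d → big-endian bytes:
  [0]=0x2d

2d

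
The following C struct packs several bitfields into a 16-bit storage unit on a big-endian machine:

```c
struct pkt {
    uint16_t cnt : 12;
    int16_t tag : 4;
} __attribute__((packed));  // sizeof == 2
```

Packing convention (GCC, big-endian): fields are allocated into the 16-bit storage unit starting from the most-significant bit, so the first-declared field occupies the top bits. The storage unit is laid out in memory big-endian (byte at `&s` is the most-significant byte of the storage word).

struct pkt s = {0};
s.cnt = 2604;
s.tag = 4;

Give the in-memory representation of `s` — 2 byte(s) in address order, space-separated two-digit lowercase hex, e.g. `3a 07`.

cnt (12b) val=2604 bits=0xa2c at bit 4: 0xa2c0
tag (4b) val=4 bits=0x4 at bit 0: 0xa2c4
word = 0xa2c4 → big-endian bytes:
  [0]=0xa2  [1]=0xc4

a2 c4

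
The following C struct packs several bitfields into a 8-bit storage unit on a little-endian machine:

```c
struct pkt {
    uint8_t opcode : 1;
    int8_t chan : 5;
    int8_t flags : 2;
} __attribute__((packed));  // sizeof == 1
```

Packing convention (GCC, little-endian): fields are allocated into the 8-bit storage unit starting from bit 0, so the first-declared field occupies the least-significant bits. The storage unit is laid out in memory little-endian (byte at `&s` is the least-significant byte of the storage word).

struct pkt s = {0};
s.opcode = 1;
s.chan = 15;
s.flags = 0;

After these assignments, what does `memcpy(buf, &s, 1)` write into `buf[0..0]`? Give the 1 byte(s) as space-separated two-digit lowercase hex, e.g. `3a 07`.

[0+:1] opcode=1 & 0x1 = 0x1; word=0x01
[1+:5] chan=15 & 0x1f = 0xf; word=0x1f
[6+:2] flags=0 & 0x3 = 0x0; word=0x1f
word = 0x1f → little-endian bytes:
  [0]=0x1f

1f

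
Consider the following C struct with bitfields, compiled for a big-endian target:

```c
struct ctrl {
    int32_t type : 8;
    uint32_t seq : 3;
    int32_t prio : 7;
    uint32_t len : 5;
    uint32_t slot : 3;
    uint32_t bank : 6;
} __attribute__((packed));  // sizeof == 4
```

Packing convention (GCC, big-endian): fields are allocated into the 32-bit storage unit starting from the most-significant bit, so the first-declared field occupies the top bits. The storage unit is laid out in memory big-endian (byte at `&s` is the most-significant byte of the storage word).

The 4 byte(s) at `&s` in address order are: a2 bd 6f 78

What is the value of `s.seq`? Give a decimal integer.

5

[0]=0xa2 [1]=0xbd [2]=0x6f [3]=0x78 (big-endian) → word 0xa2bd6f78
type:8 @ bit 24 → (0xa2bd6f78>>24)&0xff = 0xa2
seq:3 @ bit 21 → (0xa2bd6f78>>21)&0x7 = 0x5  ←
prio:7 @ bit 14 → (0xa2bd6f78>>14)&0x7f = 0x75
len:5 @ bit 9 → (0xa2bd6f78>>9)&0x1f = 0x17
slot:3 @ bit 6 → (0xa2bd6f78>>6)&0x7 = 0x5
bank:6 @ bit 0 → (0xa2bd6f78>>0)&0x3f = 0x38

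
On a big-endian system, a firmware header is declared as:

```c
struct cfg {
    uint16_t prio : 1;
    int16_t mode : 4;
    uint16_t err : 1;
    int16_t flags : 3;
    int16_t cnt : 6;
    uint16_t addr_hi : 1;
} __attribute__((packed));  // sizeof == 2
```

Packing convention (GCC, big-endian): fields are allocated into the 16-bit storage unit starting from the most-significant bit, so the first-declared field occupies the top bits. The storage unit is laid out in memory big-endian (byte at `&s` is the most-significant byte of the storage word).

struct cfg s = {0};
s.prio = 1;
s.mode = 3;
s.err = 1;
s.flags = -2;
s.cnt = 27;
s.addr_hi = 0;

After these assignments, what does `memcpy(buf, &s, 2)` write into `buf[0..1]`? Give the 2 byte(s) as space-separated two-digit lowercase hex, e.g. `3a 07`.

9f 36

prio:1 = 1 → 0x1 << 15 → word 0x8000
mode:4 = 3 → 0x3 << 11 → word 0x9800
err:1 = 1 → 0x1 << 10 → word 0x9c00
flags:3 = -2 → 0x6 << 7 → word 0x9f00
cnt:6 = 27 → 0x1b << 1 → word 0x9f36
addr_hi:1 = 0 → 0x0 << 0 → word 0x9f36
word = 0x9f36 → big-endian bytes:
  [0]=0x9f  [1]=0x36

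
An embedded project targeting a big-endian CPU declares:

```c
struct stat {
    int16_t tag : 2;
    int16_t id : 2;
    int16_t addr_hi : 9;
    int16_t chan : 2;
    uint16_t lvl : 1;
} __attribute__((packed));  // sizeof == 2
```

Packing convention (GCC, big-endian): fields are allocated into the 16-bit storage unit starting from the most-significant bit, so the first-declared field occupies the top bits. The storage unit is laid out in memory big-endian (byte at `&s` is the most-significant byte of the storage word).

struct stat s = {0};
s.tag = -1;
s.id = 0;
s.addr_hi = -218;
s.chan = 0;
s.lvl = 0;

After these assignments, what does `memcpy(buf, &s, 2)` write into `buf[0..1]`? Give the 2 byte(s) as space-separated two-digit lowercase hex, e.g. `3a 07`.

tag (2b) val=-1 bits=0x3 at bit 14: 0xc000
id (2b) val=0 bits=0x0 at bit 12: 0xc000
addr_hi (9b) val=-218 bits=0x126 at bit 3: 0xc930
chan (2b) val=0 bits=0x0 at bit 1: 0xc930
lvl (1b) val=0 bits=0x0 at bit 0: 0xc930
word = 0xc930 → big-endian bytes:
  [0]=0xc9  [1]=0x30

c9 30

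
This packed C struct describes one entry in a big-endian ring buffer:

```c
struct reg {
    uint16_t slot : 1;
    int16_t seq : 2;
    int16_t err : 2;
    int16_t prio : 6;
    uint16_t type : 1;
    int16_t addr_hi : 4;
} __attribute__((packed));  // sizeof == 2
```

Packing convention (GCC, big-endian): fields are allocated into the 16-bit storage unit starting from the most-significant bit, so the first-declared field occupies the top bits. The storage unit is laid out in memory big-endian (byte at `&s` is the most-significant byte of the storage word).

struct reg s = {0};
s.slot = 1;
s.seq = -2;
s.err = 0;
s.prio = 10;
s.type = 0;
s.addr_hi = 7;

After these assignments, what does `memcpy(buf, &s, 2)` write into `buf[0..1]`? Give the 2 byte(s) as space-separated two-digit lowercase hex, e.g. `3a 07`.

slot:1 = 1 → 0x1 << 15 → word 0x8000
seq:2 = -2 → 0x2 << 13 → word 0xc000
err:2 = 0 → 0x0 << 11 → word 0xc000
prio:6 = 10 → 0xa << 5 → word 0xc140
type:1 = 0 → 0x0 << 4 → word 0xc140
addr_hi:4 = 7 → 0x7 << 0 → word 0xc147
word = 0xc147 → big-endian bytes:
  [0]=0xc1  [1]=0x47

c1 47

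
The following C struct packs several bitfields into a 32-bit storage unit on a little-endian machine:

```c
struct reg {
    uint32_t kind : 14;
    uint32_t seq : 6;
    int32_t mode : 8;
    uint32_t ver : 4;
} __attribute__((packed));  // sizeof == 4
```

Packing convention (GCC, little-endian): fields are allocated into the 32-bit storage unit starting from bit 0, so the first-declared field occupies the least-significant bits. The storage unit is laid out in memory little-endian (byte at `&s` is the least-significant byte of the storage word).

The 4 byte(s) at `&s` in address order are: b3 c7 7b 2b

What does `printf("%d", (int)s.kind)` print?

1971

[0]=0xb3 [1]=0xc7 [2]=0x7b [3]=0x2b (little-endian) → word 0x2b7bc7b3
kind:14 @ bit 0 → (0x2b7bc7b3>>0)&0x3fff = 0x7b3  ←
seq:6 @ bit 14 → (0x2b7bc7b3>>14)&0x3f = 0x2f
mode:8 @ bit 20 → (0x2b7bc7b3>>20)&0xff = 0xb7
ver:4 @ bit 28 → (0x2b7bc7b3>>28)&0xf = 0x2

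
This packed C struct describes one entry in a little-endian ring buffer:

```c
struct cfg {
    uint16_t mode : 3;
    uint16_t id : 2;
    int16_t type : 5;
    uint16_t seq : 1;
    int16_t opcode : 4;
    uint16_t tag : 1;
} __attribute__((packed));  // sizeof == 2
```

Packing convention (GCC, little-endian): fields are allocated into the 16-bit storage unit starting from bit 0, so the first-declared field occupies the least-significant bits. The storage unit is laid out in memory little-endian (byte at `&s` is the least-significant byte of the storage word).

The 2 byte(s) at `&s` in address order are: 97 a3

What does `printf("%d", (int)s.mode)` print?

7

[0]=0x97 [1]=0xa3 (little-endian) → word 0xa397
mode [0+:3] = (word>>0) & 0x7 = 7  ←
id [3+:2] = (word>>3) & 0x3 = 2
type [5+:5] = (word>>5) & 0x1f = 28
seq [10+:1] = (word>>10) & 0x1 = 0
opcode [11+:4] = (word>>11) & 0xf = 4
tag [15+:1] = (word>>15) & 0x1 = 1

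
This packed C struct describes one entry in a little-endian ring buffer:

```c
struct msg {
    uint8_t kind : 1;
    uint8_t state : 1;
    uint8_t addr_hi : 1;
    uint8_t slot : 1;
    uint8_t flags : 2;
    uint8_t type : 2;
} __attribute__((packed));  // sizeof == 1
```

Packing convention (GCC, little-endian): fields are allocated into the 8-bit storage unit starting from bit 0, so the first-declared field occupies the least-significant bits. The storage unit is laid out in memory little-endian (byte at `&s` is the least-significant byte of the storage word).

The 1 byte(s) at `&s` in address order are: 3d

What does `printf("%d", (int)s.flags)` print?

[0]=0x3d (little-endian) → word 0x3d
kind:1 @ bit 0 → (0x3d>>0)&0x1 = 0x1
state:1 @ bit 1 → (0x3d>>1)&0x1 = 0x0
addr_hi:1 @ bit 2 → (0x3d>>2)&0x1 = 0x1
slot:1 @ bit 3 → (0x3d>>3)&0x1 = 0x1
flags:2 @ bit 4 → (0x3d>>4)&0x3 = 0x3  ←
type:2 @ bit 6 → (0x3d>>6)&0x3 = 0x0

3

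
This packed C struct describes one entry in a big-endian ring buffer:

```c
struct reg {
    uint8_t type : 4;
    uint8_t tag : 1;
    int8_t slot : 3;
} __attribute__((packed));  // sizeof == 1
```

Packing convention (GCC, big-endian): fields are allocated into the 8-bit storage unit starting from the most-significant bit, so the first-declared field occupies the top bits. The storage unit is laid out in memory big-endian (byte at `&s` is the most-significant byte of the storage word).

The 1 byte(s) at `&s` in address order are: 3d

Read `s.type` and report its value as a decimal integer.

[0]=0x3d (big-endian) → word 0x3d
type [4+:4] = (word>>4) & 0xf = 3  ←
tag [3+:1] = (word>>3) & 0x1 = 1
slot [0+:3] = (word>>0) & 0x7 = 5

3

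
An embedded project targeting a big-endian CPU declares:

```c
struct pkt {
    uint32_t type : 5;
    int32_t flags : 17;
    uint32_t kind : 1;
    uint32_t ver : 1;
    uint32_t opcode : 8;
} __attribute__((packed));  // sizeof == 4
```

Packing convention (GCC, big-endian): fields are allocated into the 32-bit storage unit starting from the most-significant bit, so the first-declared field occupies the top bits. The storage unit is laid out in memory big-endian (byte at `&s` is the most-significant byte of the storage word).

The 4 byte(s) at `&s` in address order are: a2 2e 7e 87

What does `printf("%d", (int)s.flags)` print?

[0]=0xa2 [1]=0x2e [2]=0x7e [3]=0x87 (big-endian) → word 0xa22e7e87
type [27+:5] = (word>>27) & 0x1f = 20
flags [10+:17] = (word>>10) & 0x1ffff = 35743  ←
kind [9+:1] = (word>>9) & 0x1 = 1
ver [8+:1] = (word>>8) & 0x1 = 0
opcode [0+:8] = (word>>0) & 0xff = 135
flags signed 17b, MSB=0: value = 35743

35743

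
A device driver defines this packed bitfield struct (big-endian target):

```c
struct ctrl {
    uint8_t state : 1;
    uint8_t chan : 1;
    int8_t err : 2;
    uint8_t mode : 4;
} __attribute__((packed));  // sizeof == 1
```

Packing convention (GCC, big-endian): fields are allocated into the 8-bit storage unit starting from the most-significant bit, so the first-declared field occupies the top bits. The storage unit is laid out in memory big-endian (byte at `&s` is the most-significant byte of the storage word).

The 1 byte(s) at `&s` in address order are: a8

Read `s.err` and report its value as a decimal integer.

-2

[0]=0xa8 (big-endian) → word 0xa8
state [7+:1] = (word>>7) & 0x1 = 1
chan [6+:1] = (word>>6) & 0x1 = 0
err [4+:2] = (word>>4) & 0x3 = 2  ←
mode [0+:4] = (word>>0) & 0xf = 8
err signed 2b, MSB=1: 2 - 4 = -2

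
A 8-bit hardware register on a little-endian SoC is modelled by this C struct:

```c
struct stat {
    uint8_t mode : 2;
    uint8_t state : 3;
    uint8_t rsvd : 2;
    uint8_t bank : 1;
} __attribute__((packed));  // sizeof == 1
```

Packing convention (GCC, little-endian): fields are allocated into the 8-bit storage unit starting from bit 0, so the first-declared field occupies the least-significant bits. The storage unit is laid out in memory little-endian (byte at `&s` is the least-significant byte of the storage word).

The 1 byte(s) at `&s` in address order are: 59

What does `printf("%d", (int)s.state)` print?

[0]=0x59 (little-endian) → word 0x59
mode:2 @ bit 0 → (0x59>>0)&0x3 = 0x1
state:3 @ bit 2 → (0x59>>2)&0x7 = 0x6  ←
rsvd:2 @ bit 5 → (0x59>>5)&0x3 = 0x2
bank:1 @ bit 7 → (0x59>>7)&0x1 = 0x0

6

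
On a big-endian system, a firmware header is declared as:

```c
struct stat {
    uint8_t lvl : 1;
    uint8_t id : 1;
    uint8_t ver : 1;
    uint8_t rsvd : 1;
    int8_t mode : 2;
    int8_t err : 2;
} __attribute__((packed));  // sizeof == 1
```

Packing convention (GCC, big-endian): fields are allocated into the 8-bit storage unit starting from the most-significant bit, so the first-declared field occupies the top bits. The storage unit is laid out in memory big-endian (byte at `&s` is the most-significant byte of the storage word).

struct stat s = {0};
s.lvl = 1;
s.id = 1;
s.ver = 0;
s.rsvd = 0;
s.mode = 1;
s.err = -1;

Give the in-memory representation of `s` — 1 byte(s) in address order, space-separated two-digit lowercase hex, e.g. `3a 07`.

lvl (1b) val=1 bits=0x1 at bit 7: 0x80
id (1b) val=1 bits=0x1 at bit 6: 0xc0
ver (1b) val=0 bits=0x0 at bit 5: 0xc0
rsvd (1b) val=0 bits=0x0 at bit 4: 0xc0
mode (2b) val=1 bits=0x1 at bit 2: 0xc4
err (2b) val=-1 bits=0x3 at bit 0: 0xc7
word = 0xc7 → big-endian bytes:
  [0]=0xc7

c7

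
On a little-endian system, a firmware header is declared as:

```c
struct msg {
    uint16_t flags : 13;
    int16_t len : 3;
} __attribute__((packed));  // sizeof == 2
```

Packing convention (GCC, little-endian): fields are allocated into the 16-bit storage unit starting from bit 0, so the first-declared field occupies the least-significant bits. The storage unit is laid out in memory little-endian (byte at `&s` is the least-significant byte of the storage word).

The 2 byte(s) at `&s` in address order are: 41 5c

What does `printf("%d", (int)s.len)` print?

2

[0]=0x41 [1]=0x5c (little-endian) → word 0x5c41
flags:13 @ bit 0 → (0x5c41>>0)&0x1fff = 0x1c41
len:3 @ bit 13 → (0x5c41>>13)&0x7 = 0x2  ←
len signed 3b, MSB=0: value = 2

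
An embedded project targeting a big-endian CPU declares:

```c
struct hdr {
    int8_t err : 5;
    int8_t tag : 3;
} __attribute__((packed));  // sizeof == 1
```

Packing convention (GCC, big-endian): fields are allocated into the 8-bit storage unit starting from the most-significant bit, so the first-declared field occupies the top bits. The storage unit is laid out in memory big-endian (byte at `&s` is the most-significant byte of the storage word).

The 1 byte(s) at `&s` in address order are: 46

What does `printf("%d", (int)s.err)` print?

[0]=0x46 (big-endian) → word 0x46
err:5 @ bit 3 → (0x46>>3)&0x1f = 0x8  ←
tag:3 @ bit 0 → (0x46>>0)&0x7 = 0x6
err signed 5b, MSB=0: value = 8

8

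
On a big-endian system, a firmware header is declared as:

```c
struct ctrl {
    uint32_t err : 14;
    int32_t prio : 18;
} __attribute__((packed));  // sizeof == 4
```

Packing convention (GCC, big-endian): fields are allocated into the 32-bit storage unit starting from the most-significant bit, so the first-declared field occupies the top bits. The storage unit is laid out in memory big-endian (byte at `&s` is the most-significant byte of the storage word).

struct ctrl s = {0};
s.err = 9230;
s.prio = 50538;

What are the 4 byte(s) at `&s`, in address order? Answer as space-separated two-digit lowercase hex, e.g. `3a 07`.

[18+:14] err=9230 & 0x3fff = 0x240e; word=0x90380000
[0+:18] prio=50538 & 0x3ffff = 0xc56a; word=0x9038c56a
word = 0x9038c56a → big-endian bytes:
  [0]=0x90  [1]=0x38  [2]=0xc5  [3]=0x6a

90 38 c5 6a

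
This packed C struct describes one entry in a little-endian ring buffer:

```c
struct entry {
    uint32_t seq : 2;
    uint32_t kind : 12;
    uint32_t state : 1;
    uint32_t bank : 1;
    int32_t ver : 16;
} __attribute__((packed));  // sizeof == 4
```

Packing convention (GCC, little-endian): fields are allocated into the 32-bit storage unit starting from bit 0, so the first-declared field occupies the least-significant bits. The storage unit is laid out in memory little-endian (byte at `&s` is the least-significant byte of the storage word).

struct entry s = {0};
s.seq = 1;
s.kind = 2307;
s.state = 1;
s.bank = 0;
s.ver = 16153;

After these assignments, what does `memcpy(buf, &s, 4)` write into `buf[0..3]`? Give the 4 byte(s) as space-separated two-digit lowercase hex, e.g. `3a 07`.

seq (2b) val=1 bits=0x1 at bit 0: 0x00000001
kind (12b) val=2307 bits=0x903 at bit 2: 0x0000240d
state (1b) val=1 bits=0x1 at bit 14: 0x0000640d
bank (1b) val=0 bits=0x0 at bit 15: 0x0000640d
ver (16b) val=16153 bits=0x3f19 at bit 16: 0x3f19640d
word = 0x3f19640d → little-endian bytes:
  [0]=0x0d  [1]=0x64  [2]=0x19  [3]=0x3f

0d 64 19 3f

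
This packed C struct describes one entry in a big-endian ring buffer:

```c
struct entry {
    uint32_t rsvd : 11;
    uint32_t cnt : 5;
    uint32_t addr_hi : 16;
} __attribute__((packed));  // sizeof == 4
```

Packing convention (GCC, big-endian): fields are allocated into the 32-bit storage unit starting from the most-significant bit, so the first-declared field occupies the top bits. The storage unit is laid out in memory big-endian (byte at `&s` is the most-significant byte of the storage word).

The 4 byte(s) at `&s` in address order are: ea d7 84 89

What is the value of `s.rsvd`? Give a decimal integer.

1878

[0]=0xea [1]=0xd7 [2]=0x84 [3]=0x89 (big-endian) → word 0xead78489
rsvd:11 @ bit 21 → (0xead78489>>21)&0x7ff = 0x756  ←
cnt:5 @ bit 16 → (0xead78489>>16)&0x1f = 0x17
addr_hi:16 @ bit 0 → (0xead78489>>0)&0xffff = 0x8489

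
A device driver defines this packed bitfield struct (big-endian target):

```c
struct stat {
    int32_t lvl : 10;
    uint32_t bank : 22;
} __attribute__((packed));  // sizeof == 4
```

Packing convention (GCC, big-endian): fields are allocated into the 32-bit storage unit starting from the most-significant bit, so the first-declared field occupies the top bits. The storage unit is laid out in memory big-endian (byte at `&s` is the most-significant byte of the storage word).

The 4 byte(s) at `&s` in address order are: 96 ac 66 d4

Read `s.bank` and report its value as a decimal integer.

2909908

[0]=0x96 [1]=0xac [2]=0x66 [3]=0xd4 (big-endian) → word 0x96ac66d4
lvl:10 @ bit 22 → (0x96ac66d4>>22)&0x3ff = 0x25a
bank:22 @ bit 0 → (0x96ac66d4>>0)&0x3fffff = 0x2c66d4  ←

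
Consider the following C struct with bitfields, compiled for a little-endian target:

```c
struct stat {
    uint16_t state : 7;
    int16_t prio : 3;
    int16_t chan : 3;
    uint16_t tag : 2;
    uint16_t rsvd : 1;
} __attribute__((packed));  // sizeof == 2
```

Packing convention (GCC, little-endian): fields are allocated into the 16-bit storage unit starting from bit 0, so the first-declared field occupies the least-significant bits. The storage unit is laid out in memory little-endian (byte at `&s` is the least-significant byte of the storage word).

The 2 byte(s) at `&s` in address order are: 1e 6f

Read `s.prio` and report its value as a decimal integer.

-2

[0]=0x1e [1]=0x6f (little-endian) → word 0x6f1e
state [0+:7] = (word>>0) & 0x7f = 30
prio [7+:3] = (word>>7) & 0x7 = 6  ←
chan [10+:3] = (word>>10) & 0x7 = 3
tag [13+:2] = (word>>13) & 0x3 = 3
rsvd [15+:1] = (word>>15) & 0x1 = 0
prio signed 3b, MSB=1: 6 - 8 = -2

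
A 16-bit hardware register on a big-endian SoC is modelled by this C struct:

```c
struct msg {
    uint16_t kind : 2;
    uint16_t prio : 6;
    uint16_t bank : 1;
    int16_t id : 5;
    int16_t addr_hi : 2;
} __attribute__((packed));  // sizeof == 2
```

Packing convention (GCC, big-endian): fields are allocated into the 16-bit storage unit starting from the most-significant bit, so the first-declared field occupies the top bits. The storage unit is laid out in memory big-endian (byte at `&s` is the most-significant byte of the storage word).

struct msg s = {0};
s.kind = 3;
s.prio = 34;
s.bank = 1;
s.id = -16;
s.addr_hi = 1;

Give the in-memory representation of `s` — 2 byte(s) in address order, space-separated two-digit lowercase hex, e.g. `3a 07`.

kind:2 = 3 → 0x3 << 14 → word 0xc000
prio:6 = 34 → 0x22 << 8 → word 0xe200
bank:1 = 1 → 0x1 << 7 → word 0xe280
id:5 = -16 → 0x10 << 2 → word 0xe2c0
addr_hi:2 = 1 → 0x1 << 0 → word 0xe2c1
word = 0xe2c1 → big-endian bytes:
  [0]=0xe2  [1]=0xc1

e2 c1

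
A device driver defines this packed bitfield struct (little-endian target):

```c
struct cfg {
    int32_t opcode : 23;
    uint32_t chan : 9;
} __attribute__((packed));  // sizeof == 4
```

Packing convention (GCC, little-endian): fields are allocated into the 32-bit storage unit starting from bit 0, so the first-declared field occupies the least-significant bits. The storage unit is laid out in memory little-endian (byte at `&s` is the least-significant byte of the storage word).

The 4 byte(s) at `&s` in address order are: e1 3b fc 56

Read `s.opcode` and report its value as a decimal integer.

[0]=0xe1 [1]=0x3b [2]=0xfc [3]=0x56 (little-endian) → word 0x56fc3be1
opcode:23 @ bit 0 → (0x56fc3be1>>0)&0x7fffff = 0x7c3be1  ←
chan:9 @ bit 23 → (0x56fc3be1>>23)&0x1ff = 0xad
opcode signed 23b, MSB=1: 8141793 - 8388608 = -246815

-246815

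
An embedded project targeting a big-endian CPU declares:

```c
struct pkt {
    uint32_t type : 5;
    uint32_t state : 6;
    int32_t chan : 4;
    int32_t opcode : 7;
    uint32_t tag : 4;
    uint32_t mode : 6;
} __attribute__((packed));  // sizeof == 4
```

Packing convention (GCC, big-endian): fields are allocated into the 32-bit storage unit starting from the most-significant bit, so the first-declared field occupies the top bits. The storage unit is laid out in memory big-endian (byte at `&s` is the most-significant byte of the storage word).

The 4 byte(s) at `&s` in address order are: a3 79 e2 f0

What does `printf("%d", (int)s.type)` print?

20

[0]=0xa3 [1]=0x79 [2]=0xe2 [3]=0xf0 (big-endian) → word 0xa379e2f0
type [27+:5] = (word>>27) & 0x1f = 20  ←
state [21+:6] = (word>>21) & 0x3f = 27
chan [17+:4] = (word>>17) & 0xf = 12
opcode [10+:7] = (word>>10) & 0x7f = 120
tag [6+:4] = (word>>6) & 0xf = 11
mode [0+:6] = (word>>0) & 0x3f = 48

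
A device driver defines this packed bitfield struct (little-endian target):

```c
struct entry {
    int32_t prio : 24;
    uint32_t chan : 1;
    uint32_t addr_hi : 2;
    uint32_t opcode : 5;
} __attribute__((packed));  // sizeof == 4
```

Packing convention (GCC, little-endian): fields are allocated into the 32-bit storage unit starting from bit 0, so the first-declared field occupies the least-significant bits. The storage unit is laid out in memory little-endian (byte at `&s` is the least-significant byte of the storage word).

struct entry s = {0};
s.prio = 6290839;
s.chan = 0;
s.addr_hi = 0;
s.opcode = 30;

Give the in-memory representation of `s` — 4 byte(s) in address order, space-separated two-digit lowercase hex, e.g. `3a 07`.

prio (24b) val=6290839 bits=0x5ffd97 at bit 0: 0x005ffd97
chan (1b) val=0 bits=0x0 at bit 24: 0x005ffd97
addr_hi (2b) val=0 bits=0x0 at bit 25: 0x005ffd97
opcode (5b) val=30 bits=0x1e at bit 27: 0xf05ffd97
word = 0xf05ffd97 → little-endian bytes:
  [0]=0x97  [1]=0xfd  [2]=0x5f  [3]=0xf0

97 fd 5f f0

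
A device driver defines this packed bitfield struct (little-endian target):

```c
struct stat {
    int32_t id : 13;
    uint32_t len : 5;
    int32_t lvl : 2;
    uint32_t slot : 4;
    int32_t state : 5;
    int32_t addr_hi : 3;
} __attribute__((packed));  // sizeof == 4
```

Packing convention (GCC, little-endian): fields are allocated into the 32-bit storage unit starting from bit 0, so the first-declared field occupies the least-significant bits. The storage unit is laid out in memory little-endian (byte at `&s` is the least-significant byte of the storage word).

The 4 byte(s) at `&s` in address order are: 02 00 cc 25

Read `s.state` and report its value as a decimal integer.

[0]=0x02 [1]=0x00 [2]=0xcc [3]=0x25 (little-endian) → word 0x25cc0002
id:13 @ bit 0 → (0x25cc0002>>0)&0x1fff = 0x2
len:5 @ bit 13 → (0x25cc0002>>13)&0x1f = 0x0
lvl:2 @ bit 18 → (0x25cc0002>>18)&0x3 = 0x3
slot:4 @ bit 20 → (0x25cc0002>>20)&0xf = 0xc
state:5 @ bit 24 → (0x25cc0002>>24)&0x1f = 0x5  ←
addr_hi:3 @ bit 29 → (0x25cc0002>>29)&0x7 = 0x1
state signed 5b, MSB=0: value = 5

5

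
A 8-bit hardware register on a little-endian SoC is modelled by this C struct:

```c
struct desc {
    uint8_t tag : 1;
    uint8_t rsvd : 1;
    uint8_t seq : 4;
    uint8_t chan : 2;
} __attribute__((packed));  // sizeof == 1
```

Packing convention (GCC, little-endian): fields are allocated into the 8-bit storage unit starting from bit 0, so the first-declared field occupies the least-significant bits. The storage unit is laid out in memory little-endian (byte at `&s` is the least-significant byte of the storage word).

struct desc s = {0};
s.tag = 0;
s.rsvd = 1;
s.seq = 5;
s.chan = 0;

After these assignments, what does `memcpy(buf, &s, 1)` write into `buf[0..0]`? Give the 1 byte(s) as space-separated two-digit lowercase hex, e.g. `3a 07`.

16

[0+:1] tag=0 & 0x1 = 0x0; word=0x00
[1+:1] rsvd=1 & 0x1 = 0x1; word=0x02
[2+:4] seq=5 & 0xf = 0x5; word=0x16
[6+:2] chan=0 & 0x3 = 0x0; word=0x16
word = 0x16 → little-endian bytes:
  [0]=0x16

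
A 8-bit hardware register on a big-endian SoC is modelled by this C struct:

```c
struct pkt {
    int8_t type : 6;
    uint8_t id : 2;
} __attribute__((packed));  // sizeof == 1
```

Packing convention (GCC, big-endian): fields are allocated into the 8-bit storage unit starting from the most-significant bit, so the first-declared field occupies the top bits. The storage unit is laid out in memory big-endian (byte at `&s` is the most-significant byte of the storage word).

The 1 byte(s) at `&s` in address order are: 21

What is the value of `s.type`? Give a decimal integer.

8

[0]=0x21 (big-endian) → word 0x21
type:6 @ bit 2 → (0x21>>2)&0x3f = 0x8  ←
id:2 @ bit 0 → (0x21>>0)&0x3 = 0x1
type signed 6b, MSB=0: value = 8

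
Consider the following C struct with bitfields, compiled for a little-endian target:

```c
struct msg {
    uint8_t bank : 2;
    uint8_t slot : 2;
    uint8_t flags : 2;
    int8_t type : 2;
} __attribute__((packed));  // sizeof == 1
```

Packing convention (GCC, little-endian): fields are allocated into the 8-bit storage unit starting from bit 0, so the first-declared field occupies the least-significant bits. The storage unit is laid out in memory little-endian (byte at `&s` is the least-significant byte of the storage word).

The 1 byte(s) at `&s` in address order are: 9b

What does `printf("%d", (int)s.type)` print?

-2

[0]=0x9b (little-endian) → word 0x9b
bank:2 @ bit 0 → (0x9b>>0)&0x3 = 0x3
slot:2 @ bit 2 → (0x9b>>2)&0x3 = 0x2
flags:2 @ bit 4 → (0x9b>>4)&0x3 = 0x1
type:2 @ bit 6 → (0x9b>>6)&0x3 = 0x2  ←
type signed 2b, MSB=1: 2 - 4 = -2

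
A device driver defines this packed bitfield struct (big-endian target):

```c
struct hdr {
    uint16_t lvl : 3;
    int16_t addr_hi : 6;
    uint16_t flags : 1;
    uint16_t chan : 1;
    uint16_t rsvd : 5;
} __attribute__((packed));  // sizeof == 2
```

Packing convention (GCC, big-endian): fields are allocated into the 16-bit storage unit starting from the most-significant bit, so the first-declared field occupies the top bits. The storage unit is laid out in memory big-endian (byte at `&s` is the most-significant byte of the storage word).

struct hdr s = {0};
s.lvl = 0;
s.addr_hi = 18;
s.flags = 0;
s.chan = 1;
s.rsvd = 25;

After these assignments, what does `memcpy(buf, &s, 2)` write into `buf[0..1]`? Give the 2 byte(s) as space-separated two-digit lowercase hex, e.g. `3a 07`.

[13+:3] lvl=0 & 0x7 = 0x0; word=0x0000
[7+:6] addr_hi=18 & 0x3f = 0x12; word=0x0900
[6+:1] flags=0 & 0x1 = 0x0; word=0x0900
[5+:1] chan=1 & 0x1 = 0x1; word=0x0920
[0+:5] rsvd=25 & 0x1f = 0x19; word=0x0939
word = 0x0939 → big-endian bytes:
  [0]=0x09  [1]=0x39

09 39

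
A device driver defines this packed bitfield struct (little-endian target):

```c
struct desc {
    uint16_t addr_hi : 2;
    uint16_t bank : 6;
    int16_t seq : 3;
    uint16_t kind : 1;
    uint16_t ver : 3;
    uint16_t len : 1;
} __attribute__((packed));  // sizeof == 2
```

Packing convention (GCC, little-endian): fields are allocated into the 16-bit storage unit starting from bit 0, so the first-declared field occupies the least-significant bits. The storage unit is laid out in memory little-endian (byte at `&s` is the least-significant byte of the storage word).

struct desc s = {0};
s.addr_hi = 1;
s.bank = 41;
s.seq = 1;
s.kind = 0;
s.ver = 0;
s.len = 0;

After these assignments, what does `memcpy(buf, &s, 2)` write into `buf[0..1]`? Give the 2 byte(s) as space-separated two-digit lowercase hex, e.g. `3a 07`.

addr_hi:2 = 1 → 0x1 << 0 → word 0x0001
bank:6 = 41 → 0x29 << 2 → word 0x00a5
seq:3 = 1 → 0x1 << 8 → word 0x01a5
kind:1 = 0 → 0x0 << 11 → word 0x01a5
ver:3 = 0 → 0x0 << 12 → word 0x01a5
len:1 = 0 → 0x0 << 15 → word 0x01a5
word = 0x01a5 → little-endian bytes:
  [0]=0xa5  [1]=0x01

a5 01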